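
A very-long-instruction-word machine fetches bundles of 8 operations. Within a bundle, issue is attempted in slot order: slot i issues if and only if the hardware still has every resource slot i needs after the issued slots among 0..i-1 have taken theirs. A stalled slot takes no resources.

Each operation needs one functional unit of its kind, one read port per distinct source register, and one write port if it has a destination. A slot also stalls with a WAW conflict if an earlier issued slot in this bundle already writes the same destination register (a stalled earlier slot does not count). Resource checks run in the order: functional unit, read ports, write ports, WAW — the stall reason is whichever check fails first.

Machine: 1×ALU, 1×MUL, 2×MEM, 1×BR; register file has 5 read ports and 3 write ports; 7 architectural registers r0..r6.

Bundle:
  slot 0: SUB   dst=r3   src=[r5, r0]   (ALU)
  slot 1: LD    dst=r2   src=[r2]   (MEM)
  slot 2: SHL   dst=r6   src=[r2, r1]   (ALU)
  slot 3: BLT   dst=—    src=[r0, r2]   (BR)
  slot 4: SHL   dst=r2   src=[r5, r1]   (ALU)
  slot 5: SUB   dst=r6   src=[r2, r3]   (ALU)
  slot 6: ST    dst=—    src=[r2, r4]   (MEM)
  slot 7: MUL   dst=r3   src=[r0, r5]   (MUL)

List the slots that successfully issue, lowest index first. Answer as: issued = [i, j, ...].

issued = [0, 1, 3]

#0 ALU src=r5,r0 dispatched  <A:0 Mu:1 Ld:2 B:1 rd:3 wr:2>
#1 MEM src=r2 dispatched  <A:0 Mu:1 Ld:1 B:1 rd:2 wr:1>
#2 ALU src=r2,r1 held:FU  <A:0 Mu:1 Ld:1 B:1 rd:2 wr:1>
#3 BR src=r0,r2 dispatched  <A:0 Mu:1 Ld:1 B:0 rd:0 wr:1>
#4 ALU src=r5,r1 held:FU  <A:0 Mu:1 Ld:1 B:0 rd:0 wr:1>
#5 ALU src=r2,r3 held:FU  <A:0 Mu:1 Ld:1 B:0 rd:0 wr:1>
#6 MEM src=r2,r4 held:RD_PORT  <A:0 Mu:1 Ld:1 B:0 rd:0 wr:1>
#7 MUL src=r0,r5 held:RD_PORT  <A:0 Mu:1 Ld:1 B:0 rd:0 wr:1>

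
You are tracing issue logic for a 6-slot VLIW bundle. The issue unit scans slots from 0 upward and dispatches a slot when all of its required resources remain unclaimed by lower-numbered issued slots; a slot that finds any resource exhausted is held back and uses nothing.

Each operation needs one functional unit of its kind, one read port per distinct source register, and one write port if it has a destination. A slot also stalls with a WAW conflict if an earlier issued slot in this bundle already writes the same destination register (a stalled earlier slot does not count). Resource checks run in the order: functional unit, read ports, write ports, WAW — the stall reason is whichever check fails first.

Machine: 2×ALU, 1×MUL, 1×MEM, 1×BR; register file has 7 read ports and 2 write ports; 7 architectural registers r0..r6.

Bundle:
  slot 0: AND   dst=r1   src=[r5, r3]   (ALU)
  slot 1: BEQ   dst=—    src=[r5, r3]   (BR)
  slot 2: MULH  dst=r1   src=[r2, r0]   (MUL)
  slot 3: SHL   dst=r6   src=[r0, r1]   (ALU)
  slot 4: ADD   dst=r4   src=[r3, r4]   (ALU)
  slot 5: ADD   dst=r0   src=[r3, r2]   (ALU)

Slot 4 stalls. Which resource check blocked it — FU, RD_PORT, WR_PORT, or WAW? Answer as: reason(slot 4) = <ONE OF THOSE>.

slot 0 (ALU): ISSUE — free A1,Mu1,Ld1,B1 rp5 wp1
slot 1 (BR): ISSUE — free A1,Mu1,Ld1,B0 rp3 wp1
slot 2 (MUL): stall WAW — free A1,Mu1,Ld1,B0 rp3 wp1
slot 3 (ALU): ISSUE — free A0,Mu1,Ld1,B0 rp1 wp0
slot 4 (ALU): stall FU — free A0,Mu1,Ld1,B0 rp1 wp0
slot 5 (ALU): stall FU — free A0,Mu1,Ld1,B0 rp1 wp0

reason(slot 4) = FU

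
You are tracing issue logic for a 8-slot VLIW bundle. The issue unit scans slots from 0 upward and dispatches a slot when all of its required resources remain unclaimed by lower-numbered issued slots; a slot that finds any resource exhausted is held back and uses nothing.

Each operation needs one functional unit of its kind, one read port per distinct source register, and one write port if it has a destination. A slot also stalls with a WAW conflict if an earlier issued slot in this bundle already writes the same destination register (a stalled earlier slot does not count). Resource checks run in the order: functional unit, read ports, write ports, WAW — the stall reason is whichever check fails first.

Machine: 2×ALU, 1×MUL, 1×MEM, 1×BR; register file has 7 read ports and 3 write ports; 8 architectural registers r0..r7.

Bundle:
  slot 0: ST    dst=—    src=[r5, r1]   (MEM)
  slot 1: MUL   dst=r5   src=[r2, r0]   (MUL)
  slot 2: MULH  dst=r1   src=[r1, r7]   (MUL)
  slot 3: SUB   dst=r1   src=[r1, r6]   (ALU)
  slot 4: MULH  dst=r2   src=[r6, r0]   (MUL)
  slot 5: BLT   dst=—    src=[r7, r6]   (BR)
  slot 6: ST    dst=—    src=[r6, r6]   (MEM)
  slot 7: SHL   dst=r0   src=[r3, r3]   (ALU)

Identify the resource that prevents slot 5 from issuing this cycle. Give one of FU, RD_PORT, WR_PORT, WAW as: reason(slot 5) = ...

[0] MEM needs rd=2 wr=0: ok; after: ALU=2 MUL=1 MEM=0 BR=1, R=5, W=3
[1] MUL needs rd=2 wr=1: ok; after: ALU=2 MUL=0 MEM=0 BR=1, R=3, W=2
[2] MUL needs rd=2 wr=1: FU; after: ALU=2 MUL=0 MEM=0 BR=1, R=3, W=2
[3] ALU needs rd=2 wr=1: ok; after: ALU=1 MUL=0 MEM=0 BR=1, R=1, W=1
[4] MUL needs rd=2 wr=1: FU; after: ALU=1 MUL=0 MEM=0 BR=1, R=1, W=1
[5] BR needs rd=2 wr=0: RD_PORT; after: ALU=1 MUL=0 MEM=0 BR=1, R=1, W=1
[6] MEM needs rd=1 wr=0: FU; after: ALU=1 MUL=0 MEM=0 BR=1, R=1, W=1
[7] ALU needs rd=1 wr=1: ok; after: ALU=0 MUL=0 MEM=0 BR=1, R=0, W=0

reason(slot 5) = RD_PORT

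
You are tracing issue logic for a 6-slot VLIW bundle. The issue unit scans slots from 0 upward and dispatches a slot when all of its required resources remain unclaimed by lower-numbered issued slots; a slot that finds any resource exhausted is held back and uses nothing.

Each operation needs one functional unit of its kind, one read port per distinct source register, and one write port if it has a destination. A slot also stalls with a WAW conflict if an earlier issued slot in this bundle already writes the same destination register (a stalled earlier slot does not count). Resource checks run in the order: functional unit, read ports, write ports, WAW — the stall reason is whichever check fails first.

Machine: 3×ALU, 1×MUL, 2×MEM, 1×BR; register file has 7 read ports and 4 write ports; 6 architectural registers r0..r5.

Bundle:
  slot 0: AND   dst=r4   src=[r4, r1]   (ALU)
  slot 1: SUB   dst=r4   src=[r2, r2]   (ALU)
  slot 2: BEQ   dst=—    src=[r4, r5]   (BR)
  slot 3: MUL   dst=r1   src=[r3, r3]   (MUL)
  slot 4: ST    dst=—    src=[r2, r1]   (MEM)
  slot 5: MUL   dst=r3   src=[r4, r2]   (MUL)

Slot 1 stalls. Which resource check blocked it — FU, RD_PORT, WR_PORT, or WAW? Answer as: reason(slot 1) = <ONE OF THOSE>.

(0) want 1×ALU +2rd +1wr — yes → AL2|MU1|ME2|BR1|rd5|wr3
(1) want 1×ALU +1rd +1wr — WAW → AL2|MU1|ME2|BR1|rd5|wr3
(2) want 1×BR +2rd +0wr — yes → AL2|MU1|ME2|BR0|rd3|wr3
(3) want 1×MUL +1rd +1wr — yes → AL2|MU0|ME2|BR0|rd2|wr2
(4) want 1×MEM +2rd +0wr — yes → AL2|MU0|ME1|BR0|rd0|wr2
(5) want 1×MUL +2rd +1wr — FU → AL2|MU0|ME1|BR0|rd0|wr2

reason(slot 1) = WAW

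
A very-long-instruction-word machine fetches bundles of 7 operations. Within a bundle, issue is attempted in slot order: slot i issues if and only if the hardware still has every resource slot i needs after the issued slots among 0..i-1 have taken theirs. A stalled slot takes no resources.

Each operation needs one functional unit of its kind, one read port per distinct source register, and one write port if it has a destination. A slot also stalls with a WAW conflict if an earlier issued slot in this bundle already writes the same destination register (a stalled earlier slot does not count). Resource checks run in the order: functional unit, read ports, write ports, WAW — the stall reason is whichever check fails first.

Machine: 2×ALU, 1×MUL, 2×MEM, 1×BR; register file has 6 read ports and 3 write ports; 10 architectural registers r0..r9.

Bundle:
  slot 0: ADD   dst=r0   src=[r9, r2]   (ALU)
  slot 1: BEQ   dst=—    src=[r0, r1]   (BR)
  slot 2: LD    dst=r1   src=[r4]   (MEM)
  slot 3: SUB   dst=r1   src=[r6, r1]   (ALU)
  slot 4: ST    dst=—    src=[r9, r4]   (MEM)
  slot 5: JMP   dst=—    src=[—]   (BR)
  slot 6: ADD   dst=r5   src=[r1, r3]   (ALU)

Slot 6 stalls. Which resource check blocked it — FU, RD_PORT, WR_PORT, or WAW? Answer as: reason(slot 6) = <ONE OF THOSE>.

[0] ALU needs rd=2 wr=1: ok; after: ALU=1 MUL=1 MEM=2 BR=1, R=4, W=2
[1] BR needs rd=2 wr=0: ok; after: ALU=1 MUL=1 MEM=2 BR=0, R=2, W=2
[2] MEM needs rd=1 wr=1: ok; after: ALU=1 MUL=1 MEM=1 BR=0, R=1, W=1
[3] ALU needs rd=2 wr=1: RD_PORT; after: ALU=1 MUL=1 MEM=1 BR=0, R=1, W=1
[4] MEM needs rd=2 wr=0: RD_PORT; after: ALU=1 MUL=1 MEM=1 BR=0, R=1, W=1
[5] BR needs rd=0 wr=0: FU; after: ALU=1 MUL=1 MEM=1 BR=0, R=1, W=1
[6] ALU needs rd=2 wr=1: RD_PORT; after: ALU=1 MUL=1 MEM=1 BR=0, R=1, W=1

reason(slot 6) = RD_PORT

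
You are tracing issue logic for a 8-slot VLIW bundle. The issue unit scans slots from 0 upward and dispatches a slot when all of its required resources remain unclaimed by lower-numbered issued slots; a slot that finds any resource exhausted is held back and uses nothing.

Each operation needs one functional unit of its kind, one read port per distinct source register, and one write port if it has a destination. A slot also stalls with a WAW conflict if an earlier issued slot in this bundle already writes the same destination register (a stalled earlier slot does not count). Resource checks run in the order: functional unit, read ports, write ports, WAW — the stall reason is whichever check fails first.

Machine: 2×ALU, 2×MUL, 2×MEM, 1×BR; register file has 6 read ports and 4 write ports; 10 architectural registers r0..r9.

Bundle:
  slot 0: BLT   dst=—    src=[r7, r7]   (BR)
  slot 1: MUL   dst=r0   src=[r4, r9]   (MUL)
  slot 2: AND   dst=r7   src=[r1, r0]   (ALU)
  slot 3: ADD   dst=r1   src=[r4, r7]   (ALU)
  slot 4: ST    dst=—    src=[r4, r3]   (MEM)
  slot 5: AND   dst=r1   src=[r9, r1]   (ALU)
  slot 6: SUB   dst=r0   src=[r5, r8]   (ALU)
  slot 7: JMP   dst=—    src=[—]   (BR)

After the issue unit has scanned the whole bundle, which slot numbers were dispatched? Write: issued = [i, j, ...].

issued = [0, 1, 2]

#0 BR src=r7,r7 dispatched  <A:2 Mu:2 Ld:2 B:0 rd:5 wr:4>
#1 MUL src=r4,r9 dispatched  <A:2 Mu:1 Ld:2 B:0 rd:3 wr:3>
#2 ALU src=r1,r0 dispatched  <A:1 Mu:1 Ld:2 B:0 rd:1 wr:2>
#3 ALU src=r4,r7 held:RD_PORT  <A:1 Mu:1 Ld:2 B:0 rd:1 wr:2>
#4 MEM src=r4,r3 held:RD_PORT  <A:1 Mu:1 Ld:2 B:0 rd:1 wr:2>
#5 ALU src=r9,r1 held:RD_PORT  <A:1 Mu:1 Ld:2 B:0 rd:1 wr:2>
#6 ALU src=r5,r8 held:RD_PORT  <A:1 Mu:1 Ld:2 B:0 rd:1 wr:2>
#7 BR src=- held:FU  <A:1 Mu:1 Ld:2 B:0 rd:1 wr:2>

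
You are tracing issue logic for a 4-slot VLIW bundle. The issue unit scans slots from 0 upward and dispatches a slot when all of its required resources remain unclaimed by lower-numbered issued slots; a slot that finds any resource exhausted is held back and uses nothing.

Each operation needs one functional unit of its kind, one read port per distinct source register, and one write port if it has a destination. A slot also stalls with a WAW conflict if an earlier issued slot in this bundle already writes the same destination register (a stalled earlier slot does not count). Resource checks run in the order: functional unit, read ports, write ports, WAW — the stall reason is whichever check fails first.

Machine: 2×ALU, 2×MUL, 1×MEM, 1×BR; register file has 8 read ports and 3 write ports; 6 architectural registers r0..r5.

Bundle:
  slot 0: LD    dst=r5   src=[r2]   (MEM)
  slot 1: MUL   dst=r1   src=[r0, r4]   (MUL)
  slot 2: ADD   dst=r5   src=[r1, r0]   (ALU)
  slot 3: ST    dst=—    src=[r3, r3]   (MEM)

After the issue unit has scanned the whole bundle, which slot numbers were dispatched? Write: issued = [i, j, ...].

slot 0 (MEM): ISSUE — free A2,Mu2,Ld0,B1 rp7 wp2
slot 1 (MUL): ISSUE — free A2,Mu1,Ld0,B1 rp5 wp1
slot 2 (ALU): stall WAW — free A2,Mu1,Ld0,B1 rp5 wp1
slot 3 (MEM): stall FU — free A2,Mu1,Ld0,B1 rp5 wp1

issued = [0, 1]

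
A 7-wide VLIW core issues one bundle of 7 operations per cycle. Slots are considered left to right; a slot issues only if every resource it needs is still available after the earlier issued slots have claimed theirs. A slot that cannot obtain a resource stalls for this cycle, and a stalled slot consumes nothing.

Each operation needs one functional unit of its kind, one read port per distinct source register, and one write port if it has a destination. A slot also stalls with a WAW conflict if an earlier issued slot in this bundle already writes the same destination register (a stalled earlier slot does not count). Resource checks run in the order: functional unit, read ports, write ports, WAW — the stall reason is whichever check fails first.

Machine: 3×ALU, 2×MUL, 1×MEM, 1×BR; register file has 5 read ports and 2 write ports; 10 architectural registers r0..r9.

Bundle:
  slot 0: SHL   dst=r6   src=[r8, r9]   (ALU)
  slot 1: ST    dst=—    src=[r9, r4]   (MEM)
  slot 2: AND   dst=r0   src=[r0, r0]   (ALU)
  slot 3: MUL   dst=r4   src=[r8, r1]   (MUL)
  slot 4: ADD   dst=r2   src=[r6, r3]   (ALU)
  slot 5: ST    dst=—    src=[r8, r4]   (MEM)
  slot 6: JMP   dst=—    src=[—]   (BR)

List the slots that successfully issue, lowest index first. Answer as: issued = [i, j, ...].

(0) want 1×ALU +2rd +1wr — yes → AL2|MU2|ME1|BR1|rd3|wr1
(1) want 1×MEM +2rd +0wr — yes → AL2|MU2|ME0|BR1|rd1|wr1
(2) want 1×ALU +1rd +1wr — yes → AL1|MU2|ME0|BR1|rd0|wr0
(3) want 1×MUL +2rd +1wr — RD_PORT → AL1|MU2|ME0|BR1|rd0|wr0
(4) want 1×ALU +2rd +1wr — RD_PORT → AL1|MU2|ME0|BR1|rd0|wr0
(5) want 1×MEM +2rd +0wr — FU → AL1|MU2|ME0|BR1|rd0|wr0
(6) want 1×BR +0rd +0wr — yes → AL1|MU2|ME0|BR0|rd0|wr0

issued = [0, 1, 2, 6]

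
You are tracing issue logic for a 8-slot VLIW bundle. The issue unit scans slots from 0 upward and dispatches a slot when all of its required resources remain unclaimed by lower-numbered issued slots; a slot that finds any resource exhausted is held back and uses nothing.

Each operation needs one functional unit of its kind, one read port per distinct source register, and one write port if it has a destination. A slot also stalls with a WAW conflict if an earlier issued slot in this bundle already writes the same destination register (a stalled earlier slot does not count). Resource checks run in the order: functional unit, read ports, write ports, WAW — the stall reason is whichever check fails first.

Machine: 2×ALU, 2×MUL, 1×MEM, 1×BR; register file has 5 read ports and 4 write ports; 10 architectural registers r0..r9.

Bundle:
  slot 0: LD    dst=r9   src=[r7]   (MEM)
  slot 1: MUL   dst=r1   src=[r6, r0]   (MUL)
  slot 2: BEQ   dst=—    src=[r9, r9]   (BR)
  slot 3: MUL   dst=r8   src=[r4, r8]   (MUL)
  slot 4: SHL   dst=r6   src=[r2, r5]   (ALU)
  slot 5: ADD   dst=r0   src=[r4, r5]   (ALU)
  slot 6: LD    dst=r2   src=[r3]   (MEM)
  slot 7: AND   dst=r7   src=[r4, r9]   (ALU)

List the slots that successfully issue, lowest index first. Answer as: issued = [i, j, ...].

#0 MEM src=r7 dispatched  <A:2 Mu:2 Ld:0 B:1 rd:4 wr:3>
#1 MUL src=r6,r0 dispatched  <A:2 Mu:1 Ld:0 B:1 rd:2 wr:2>
#2 BR src=r9,r9 dispatched  <A:2 Mu:1 Ld:0 B:0 rd:1 wr:2>
#3 MUL src=r4,r8 held:RD_PORT  <A:2 Mu:1 Ld:0 B:0 rd:1 wr:2>
#4 ALU src=r2,r5 held:RD_PORT  <A:2 Mu:1 Ld:0 B:0 rd:1 wr:2>
#5 ALU src=r4,r5 held:RD_PORT  <A:2 Mu:1 Ld:0 B:0 rd:1 wr:2>
#6 MEM src=r3 held:FU  <A:2 Mu:1 Ld:0 B:0 rd:1 wr:2>
#7 ALU src=r4,r9 held:RD_PORT  <A:2 Mu:1 Ld:0 B:0 rd:1 wr:2>

issued = [0, 1, 2]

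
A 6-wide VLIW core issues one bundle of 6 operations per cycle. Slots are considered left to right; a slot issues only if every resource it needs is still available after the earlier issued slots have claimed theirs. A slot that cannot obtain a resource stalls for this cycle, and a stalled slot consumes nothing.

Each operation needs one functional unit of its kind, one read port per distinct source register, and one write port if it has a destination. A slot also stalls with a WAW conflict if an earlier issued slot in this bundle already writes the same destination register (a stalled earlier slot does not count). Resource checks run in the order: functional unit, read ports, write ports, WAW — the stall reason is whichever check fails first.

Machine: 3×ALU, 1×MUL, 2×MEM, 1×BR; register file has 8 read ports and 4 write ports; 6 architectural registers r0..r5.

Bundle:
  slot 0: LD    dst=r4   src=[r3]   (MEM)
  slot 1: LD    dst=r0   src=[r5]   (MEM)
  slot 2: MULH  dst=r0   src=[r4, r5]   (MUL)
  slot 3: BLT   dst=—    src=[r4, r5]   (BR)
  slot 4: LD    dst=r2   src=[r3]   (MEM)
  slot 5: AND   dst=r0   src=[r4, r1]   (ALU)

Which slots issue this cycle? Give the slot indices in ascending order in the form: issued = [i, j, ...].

issued = [0, 1, 3]

(0) want 1×MEM +1rd +1wr — yes → AL3|MU1|ME1|BR1|rd7|wr3
(1) want 1×MEM +1rd +1wr — yes → AL3|MU1|ME0|BR1|rd6|wr2
(2) want 1×MUL +2rd +1wr — WAW → AL3|MU1|ME0|BR1|rd6|wr2
(3) want 1×BR +2rd +0wr — yes → AL3|MU1|ME0|BR0|rd4|wr2
(4) want 1×MEM +1rd +1wr — FU → AL3|MU1|ME0|BR0|rd4|wr2
(5) want 1×ALU +2rd +1wr — WAW → AL3|MU1|ME0|BR0|rd4|wr2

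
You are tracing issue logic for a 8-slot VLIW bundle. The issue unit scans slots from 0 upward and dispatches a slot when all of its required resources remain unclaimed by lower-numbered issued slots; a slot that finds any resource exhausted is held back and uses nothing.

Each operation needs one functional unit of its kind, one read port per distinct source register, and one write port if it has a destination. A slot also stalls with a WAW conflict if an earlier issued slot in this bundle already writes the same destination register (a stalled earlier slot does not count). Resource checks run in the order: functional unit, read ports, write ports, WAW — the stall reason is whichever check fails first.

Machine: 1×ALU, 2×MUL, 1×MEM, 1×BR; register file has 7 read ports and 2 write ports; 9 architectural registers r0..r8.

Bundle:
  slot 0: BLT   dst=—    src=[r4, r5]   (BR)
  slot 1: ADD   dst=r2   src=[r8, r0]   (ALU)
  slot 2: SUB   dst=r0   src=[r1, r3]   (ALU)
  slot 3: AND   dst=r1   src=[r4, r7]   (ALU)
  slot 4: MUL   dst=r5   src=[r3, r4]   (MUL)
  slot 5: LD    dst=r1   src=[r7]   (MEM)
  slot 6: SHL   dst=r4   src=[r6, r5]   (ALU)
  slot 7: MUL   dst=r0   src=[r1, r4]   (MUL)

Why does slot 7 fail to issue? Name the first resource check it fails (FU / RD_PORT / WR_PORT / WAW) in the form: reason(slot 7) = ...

reason(slot 7) = RD_PORT

slot 0 (BR): ISSUE — free A1,Mu2,Ld1,B0 rp5 wp2
slot 1 (ALU): ISSUE — free A0,Mu2,Ld1,B0 rp3 wp1
slot 2 (ALU): stall FU — free A0,Mu2,Ld1,B0 rp3 wp1
slot 3 (ALU): stall FU — free A0,Mu2,Ld1,B0 rp3 wp1
slot 4 (MUL): ISSUE — free A0,Mu1,Ld1,B0 rp1 wp0
slot 5 (MEM): stall WR_PORT — free A0,Mu1,Ld1,B0 rp1 wp0
slot 6 (ALU): stall FU — free A0,Mu1,Ld1,B0 rp1 wp0
slot 7 (MUL): stall RD_PORT — free A0,Mu1,Ld1,B0 rp1 wp0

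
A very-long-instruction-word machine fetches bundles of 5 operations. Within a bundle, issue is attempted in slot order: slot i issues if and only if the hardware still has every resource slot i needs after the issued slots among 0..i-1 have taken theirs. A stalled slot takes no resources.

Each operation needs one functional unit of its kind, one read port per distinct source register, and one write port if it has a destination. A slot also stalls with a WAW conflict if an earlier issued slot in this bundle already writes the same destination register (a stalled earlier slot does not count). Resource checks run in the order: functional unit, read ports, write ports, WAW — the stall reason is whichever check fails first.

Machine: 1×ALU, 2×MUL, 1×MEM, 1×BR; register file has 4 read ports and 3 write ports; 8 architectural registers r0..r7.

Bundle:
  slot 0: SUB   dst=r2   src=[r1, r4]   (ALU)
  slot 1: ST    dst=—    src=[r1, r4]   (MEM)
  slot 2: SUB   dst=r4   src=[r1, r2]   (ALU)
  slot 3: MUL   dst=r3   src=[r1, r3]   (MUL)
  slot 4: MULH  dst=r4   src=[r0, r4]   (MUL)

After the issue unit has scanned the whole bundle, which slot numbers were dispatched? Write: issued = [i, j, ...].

issued = [0, 1]

#0 ALU src=r1,r4 dispatched  <A:0 Mu:2 Ld:1 B:1 rd:2 wr:2>
#1 MEM src=r1,r4 dispatched  <A:0 Mu:2 Ld:0 B:1 rd:0 wr:2>
#2 ALU src=r1,r2 held:FU  <A:0 Mu:2 Ld:0 B:1 rd:0 wr:2>
#3 MUL src=r1,r3 held:RD_PORT  <A:0 Mu:2 Ld:0 B:1 rd:0 wr:2>
#4 MUL src=r0,r4 held:RD_PORT  <A:0 Mu:2 Ld:0 B:1 rd:0 wr:2>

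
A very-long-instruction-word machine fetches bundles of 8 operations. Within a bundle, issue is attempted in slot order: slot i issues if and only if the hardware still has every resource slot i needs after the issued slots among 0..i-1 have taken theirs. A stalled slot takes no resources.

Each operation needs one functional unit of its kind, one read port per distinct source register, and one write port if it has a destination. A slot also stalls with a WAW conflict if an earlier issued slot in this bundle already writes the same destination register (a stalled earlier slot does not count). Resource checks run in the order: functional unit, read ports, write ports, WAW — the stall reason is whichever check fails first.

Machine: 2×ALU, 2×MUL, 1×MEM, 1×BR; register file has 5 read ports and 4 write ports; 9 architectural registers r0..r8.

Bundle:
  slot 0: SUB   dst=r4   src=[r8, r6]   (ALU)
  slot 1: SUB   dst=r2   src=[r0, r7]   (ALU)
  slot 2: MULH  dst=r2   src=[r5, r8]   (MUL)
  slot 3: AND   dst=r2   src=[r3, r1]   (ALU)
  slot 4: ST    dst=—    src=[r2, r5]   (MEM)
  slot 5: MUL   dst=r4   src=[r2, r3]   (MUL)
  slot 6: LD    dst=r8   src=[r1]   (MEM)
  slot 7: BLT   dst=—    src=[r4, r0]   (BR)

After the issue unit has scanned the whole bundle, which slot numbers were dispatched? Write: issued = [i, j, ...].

issued = [0, 1, 6]

#0 ALU src=r8,r6 dispatched  <A:1 Mu:2 Ld:1 B:1 rd:3 wr:3>
#1 ALU src=r0,r7 dispatched  <A:0 Mu:2 Ld:1 B:1 rd:1 wr:2>
#2 MUL src=r5,r8 held:RD_PORT  <A:0 Mu:2 Ld:1 B:1 rd:1 wr:2>
#3 ALU src=r3,r1 held:FU  <A:0 Mu:2 Ld:1 B:1 rd:1 wr:2>
#4 MEM src=r2,r5 held:RD_PORT  <A:0 Mu:2 Ld:1 B:1 rd:1 wr:2>
#5 MUL src=r2,r3 held:RD_PORT  <A:0 Mu:2 Ld:1 B:1 rd:1 wr:2>
#6 MEM src=r1 dispatched  <A:0 Mu:2 Ld:0 B:1 rd:0 wr:1>
#7 BR src=r4,r0 held:RD_PORT  <A:0 Mu:2 Ld:0 B:1 rd:0 wr:1>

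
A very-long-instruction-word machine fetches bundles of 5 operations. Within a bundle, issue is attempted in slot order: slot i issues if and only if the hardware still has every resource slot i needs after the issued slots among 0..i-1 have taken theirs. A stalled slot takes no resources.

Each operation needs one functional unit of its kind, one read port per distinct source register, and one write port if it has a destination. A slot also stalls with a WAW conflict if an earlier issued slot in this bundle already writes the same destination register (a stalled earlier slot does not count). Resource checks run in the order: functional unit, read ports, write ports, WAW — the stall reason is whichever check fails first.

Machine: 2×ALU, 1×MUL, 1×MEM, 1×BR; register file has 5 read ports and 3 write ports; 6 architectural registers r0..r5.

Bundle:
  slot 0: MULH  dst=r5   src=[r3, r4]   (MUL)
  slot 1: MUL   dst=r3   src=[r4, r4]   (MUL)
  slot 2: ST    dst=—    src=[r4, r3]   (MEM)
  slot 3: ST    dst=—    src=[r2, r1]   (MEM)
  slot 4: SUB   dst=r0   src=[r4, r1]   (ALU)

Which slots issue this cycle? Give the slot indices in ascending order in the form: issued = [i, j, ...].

slot 0 (MUL): ISSUE — free A2,Mu0,Ld1,B1 rp3 wp2
slot 1 (MUL): stall FU — free A2,Mu0,Ld1,B1 rp3 wp2
slot 2 (MEM): ISSUE — free A2,Mu0,Ld0,B1 rp1 wp2
slot 3 (MEM): stall FU — free A2,Mu0,Ld0,B1 rp1 wp2
slot 4 (ALU): stall RD_PORT — free A2,Mu0,Ld0,B1 rp1 wp2

issued = [0, 2]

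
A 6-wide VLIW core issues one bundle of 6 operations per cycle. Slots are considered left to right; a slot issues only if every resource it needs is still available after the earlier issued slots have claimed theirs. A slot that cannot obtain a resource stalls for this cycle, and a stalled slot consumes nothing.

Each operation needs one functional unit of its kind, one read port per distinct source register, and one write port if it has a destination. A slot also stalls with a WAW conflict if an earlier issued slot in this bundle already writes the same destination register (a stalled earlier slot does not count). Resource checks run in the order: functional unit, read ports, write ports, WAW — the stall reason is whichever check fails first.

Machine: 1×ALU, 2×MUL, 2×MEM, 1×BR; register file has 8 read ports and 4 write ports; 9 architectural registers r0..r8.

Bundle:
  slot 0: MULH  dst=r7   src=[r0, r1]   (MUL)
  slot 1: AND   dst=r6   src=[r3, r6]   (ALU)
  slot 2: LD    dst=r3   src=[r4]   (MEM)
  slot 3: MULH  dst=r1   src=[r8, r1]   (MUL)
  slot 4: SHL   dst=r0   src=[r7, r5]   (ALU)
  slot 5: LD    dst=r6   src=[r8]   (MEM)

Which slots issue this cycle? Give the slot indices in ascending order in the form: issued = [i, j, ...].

[0] MUL needs rd=2 wr=1: ok; after: ALU=1 MUL=1 MEM=2 BR=1, R=6, W=3
[1] ALU needs rd=2 wr=1: ok; after: ALU=0 MUL=1 MEM=2 BR=1, R=4, W=2
[2] MEM needs rd=1 wr=1: ok; after: ALU=0 MUL=1 MEM=1 BR=1, R=3, W=1
[3] MUL needs rd=2 wr=1: ok; after: ALU=0 MUL=0 MEM=1 BR=1, R=1, W=0
[4] ALU needs rd=2 wr=1: FU; after: ALU=0 MUL=0 MEM=1 BR=1, R=1, W=0
[5] MEM needs rd=1 wr=1: WR_PORT; after: ALU=0 MUL=0 MEM=1 BR=1, R=1, W=0

issued = [0, 1, 2, 3]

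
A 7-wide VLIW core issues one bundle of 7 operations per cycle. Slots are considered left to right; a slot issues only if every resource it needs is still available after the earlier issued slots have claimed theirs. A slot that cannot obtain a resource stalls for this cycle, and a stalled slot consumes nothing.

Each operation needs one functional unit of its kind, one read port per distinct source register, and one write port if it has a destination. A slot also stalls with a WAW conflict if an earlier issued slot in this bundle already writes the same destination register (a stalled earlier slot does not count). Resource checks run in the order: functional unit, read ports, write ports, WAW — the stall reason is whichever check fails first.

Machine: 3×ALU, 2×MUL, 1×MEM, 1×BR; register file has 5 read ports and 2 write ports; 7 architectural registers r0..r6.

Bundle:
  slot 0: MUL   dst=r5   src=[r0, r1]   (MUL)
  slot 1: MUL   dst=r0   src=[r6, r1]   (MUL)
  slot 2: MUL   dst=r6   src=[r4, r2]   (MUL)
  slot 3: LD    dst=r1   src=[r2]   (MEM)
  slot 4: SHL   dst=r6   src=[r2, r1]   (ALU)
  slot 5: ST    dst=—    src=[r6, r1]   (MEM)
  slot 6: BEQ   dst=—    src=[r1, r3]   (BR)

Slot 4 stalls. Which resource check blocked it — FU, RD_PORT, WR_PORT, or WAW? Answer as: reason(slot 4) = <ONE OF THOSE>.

reason(slot 4) = RD_PORT

#0 MUL src=r0,r1 dispatched  <A:3 Mu:1 Ld:1 B:1 rd:3 wr:1>
#1 MUL src=r6,r1 dispatched  <A:3 Mu:0 Ld:1 B:1 rd:1 wr:0>
#2 MUL src=r4,r2 held:FU  <A:3 Mu:0 Ld:1 B:1 rd:1 wr:0>
#3 MEM src=r2 held:WR_PORT  <A:3 Mu:0 Ld:1 B:1 rd:1 wr:0>
#4 ALU src=r2,r1 held:RD_PORT  <A:3 Mu:0 Ld:1 B:1 rd:1 wr:0>
#5 MEM src=r6,r1 held:RD_PORT  <A:3 Mu:0 Ld:1 B:1 rd:1 wr:0>
#6 BR src=r1,r3 held:RD_PORT  <A:3 Mu:0 Ld:1 B:1 rd:1 wr:0>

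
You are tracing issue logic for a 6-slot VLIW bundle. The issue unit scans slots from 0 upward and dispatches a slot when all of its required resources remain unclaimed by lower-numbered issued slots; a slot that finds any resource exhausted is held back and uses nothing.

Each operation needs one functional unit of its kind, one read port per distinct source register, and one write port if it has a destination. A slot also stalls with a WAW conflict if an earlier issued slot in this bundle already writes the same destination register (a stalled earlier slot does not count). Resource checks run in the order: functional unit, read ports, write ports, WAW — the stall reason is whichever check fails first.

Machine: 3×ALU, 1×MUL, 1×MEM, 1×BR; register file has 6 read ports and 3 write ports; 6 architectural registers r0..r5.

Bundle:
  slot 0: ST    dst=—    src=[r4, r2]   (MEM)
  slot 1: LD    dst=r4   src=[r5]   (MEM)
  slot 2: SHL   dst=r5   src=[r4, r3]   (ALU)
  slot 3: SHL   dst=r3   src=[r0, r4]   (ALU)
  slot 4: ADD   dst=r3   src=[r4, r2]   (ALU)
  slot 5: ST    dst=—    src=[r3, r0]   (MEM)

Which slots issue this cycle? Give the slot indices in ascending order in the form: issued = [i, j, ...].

  0. MEM ⇒ go  {3A/1Mu/0Ld/1B | 4r 3w}
  1. MEM→r4 ⇒ no(FU)  {3A/1Mu/0Ld/1B | 4r 3w}
  2. ALU→r5 ⇒ go  {2A/1Mu/0Ld/1B | 2r 2w}
  3. ALU→r3 ⇒ go  {1A/1Mu/0Ld/1B | 0r 1w}
  4. ALU→r3 ⇒ no(RD_PORT)  {1A/1Mu/0Ld/1B | 0r 1w}
  5. MEM ⇒ no(FU)  {1A/1Mu/0Ld/1B | 0r 1w}

issued = [0, 2, 3]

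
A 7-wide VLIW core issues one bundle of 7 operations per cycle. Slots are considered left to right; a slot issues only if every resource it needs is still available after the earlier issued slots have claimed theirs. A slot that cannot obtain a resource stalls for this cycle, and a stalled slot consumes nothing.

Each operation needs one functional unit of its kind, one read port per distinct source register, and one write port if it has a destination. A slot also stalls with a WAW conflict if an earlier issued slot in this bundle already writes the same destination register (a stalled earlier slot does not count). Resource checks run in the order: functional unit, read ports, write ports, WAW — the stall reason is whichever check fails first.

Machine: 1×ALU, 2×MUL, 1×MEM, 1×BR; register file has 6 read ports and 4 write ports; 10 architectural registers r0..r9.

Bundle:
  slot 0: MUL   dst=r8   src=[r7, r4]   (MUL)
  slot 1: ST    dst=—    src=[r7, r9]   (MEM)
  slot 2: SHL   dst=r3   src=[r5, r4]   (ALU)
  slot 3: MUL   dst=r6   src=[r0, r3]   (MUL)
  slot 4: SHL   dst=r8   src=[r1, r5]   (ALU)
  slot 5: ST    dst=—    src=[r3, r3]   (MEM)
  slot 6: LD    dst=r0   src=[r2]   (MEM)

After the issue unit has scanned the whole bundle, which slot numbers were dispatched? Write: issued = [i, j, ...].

issued = [0, 1, 2]

#0 MUL src=r7,r4 dispatched  <A:1 Mu:1 Ld:1 B:1 rd:4 wr:3>
#1 MEM src=r7,r9 dispatched  <A:1 Mu:1 Ld:0 B:1 rd:2 wr:3>
#2 ALU src=r5,r4 dispatched  <A:0 Mu:1 Ld:0 B:1 rd:0 wr:2>
#3 MUL src=r0,r3 held:RD_PORT  <A:0 Mu:1 Ld:0 B:1 rd:0 wr:2>
#4 ALU src=r1,r5 held:FU  <A:0 Mu:1 Ld:0 B:1 rd:0 wr:2>
#5 MEM src=r3,r3 held:FU  <A:0 Mu:1 Ld:0 B:1 rd:0 wr:2>
#6 MEM src=r2 held:FU  <A:0 Mu:1 Ld:0 B:1 rd:0 wr:2>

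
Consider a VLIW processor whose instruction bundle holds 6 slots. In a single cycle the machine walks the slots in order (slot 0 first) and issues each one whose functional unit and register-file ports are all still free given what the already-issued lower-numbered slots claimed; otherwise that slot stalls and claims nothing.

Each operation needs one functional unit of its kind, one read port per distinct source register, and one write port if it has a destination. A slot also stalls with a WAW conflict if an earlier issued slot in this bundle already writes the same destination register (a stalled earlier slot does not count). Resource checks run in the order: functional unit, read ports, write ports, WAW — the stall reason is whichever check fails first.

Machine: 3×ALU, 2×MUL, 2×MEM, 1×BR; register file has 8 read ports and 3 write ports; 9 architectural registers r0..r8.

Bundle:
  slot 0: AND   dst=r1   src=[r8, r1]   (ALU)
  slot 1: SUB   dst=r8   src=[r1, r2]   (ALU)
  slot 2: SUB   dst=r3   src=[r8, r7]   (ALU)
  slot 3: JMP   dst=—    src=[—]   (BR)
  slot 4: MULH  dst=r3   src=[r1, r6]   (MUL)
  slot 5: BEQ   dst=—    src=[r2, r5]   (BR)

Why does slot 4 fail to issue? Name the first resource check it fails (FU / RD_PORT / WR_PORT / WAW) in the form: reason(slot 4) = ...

#0 ALU src=r8,r1 dispatched  <A:2 Mu:2 Ld:2 B:1 rd:6 wr:2>
#1 ALU src=r1,r2 dispatched  <A:1 Mu:2 Ld:2 B:1 rd:4 wr:1>
#2 ALU src=r8,r7 dispatched  <A:0 Mu:2 Ld:2 B:1 rd:2 wr:0>
#3 BR src=- dispatched  <A:0 Mu:2 Ld:2 B:0 rd:2 wr:0>
#4 MUL src=r1,r6 held:WR_PORT  <A:0 Mu:2 Ld:2 B:0 rd:2 wr:0>
#5 BR src=r2,r5 held:FU  <A:0 Mu:2 Ld:2 B:0 rd:2 wr:0>

reason(slot 4) = WR_PORT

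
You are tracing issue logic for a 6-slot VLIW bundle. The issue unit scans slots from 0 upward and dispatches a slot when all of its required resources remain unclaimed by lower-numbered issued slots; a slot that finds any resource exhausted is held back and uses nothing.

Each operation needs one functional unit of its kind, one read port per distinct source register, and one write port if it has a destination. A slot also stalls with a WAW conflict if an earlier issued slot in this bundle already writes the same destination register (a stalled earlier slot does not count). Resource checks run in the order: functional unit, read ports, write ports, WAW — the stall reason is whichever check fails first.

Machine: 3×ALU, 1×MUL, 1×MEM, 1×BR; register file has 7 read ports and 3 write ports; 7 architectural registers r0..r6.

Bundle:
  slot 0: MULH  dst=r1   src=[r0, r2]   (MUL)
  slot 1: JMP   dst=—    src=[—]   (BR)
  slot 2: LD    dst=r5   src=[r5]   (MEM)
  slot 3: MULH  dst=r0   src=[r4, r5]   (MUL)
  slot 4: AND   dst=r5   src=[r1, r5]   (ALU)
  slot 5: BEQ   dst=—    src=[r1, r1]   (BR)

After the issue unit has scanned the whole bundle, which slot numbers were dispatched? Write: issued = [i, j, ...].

issued = [0, 1, 2]

(0) want 1×MUL +2rd +1wr — yes → AL3|MU0|ME1|BR1|rd5|wr2
(1) want 1×BR +0rd +0wr — yes → AL3|MU0|ME1|BR0|rd5|wr2
(2) want 1×MEM +1rd +1wr — yes → AL3|MU0|ME0|BR0|rd4|wr1
(3) want 1×MUL +2rd +1wr — FU → AL3|MU0|ME0|BR0|rd4|wr1
(4) want 1×ALU +2rd +1wr — WAW → AL3|MU0|ME0|BR0|rd4|wr1
(5) want 1×BR +1rd +0wr — FU → AL3|MU0|ME0|BR0|rd4|wr1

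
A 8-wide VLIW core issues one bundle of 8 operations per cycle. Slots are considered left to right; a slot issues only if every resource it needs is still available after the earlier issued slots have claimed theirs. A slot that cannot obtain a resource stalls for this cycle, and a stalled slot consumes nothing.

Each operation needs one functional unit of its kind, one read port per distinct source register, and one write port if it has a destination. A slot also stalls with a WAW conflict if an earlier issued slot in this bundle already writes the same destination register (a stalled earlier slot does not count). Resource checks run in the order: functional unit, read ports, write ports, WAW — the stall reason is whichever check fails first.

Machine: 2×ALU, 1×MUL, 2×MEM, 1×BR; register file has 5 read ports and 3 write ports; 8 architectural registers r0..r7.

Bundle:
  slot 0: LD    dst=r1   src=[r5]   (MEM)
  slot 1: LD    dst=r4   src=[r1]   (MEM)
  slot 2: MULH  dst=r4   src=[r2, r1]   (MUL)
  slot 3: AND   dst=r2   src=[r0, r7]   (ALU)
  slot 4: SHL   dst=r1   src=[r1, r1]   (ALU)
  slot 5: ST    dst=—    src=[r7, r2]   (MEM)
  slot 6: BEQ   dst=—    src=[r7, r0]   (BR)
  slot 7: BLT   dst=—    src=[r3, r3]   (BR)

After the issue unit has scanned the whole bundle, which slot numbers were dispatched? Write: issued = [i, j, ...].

  0. MEM→r1 ⇒ go  {2A/1Mu/1Ld/1B | 4r 2w}
  1. MEM→r4 ⇒ go  {2A/1Mu/0Ld/1B | 3r 1w}
  2. MUL→r4 ⇒ no(WAW)  {2A/1Mu/0Ld/1B | 3r 1w}
  3. ALU→r2 ⇒ go  {1A/1Mu/0Ld/1B | 1r 0w}
  4. ALU→r1 ⇒ no(WR_PORT)  {1A/1Mu/0Ld/1B | 1r 0w}
  5. MEM ⇒ no(FU)  {1A/1Mu/0Ld/1B | 1r 0w}
  6. BR ⇒ no(RD_PORT)  {1A/1Mu/0Ld/1B | 1r 0w}
  7. BR ⇒ go  {1A/1Mu/0Ld/0B | 0r 0w}

issued = [0, 1, 3, 7]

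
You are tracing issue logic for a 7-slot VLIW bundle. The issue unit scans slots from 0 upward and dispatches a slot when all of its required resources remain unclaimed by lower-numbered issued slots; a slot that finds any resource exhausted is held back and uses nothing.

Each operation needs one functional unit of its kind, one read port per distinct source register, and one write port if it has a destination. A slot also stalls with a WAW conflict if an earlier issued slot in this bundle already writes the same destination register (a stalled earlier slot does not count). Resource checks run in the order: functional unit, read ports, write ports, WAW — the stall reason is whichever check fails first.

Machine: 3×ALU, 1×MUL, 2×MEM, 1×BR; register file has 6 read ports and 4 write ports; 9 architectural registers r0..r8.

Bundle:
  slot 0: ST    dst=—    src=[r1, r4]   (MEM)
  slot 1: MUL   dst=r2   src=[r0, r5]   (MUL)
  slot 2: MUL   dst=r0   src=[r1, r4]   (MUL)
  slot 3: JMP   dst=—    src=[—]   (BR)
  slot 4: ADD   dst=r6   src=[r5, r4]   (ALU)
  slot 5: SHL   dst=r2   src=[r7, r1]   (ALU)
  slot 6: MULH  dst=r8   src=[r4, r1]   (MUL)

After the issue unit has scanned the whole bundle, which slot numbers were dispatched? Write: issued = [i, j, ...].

  0. MEM ⇒ go  {3A/1Mu/1Ld/1B | 4r 4w}
  1. MUL→r2 ⇒ go  {3A/0Mu/1Ld/1B | 2r 3w}
  2. MUL→r0 ⇒ no(FU)  {3A/0Mu/1Ld/1B | 2r 3w}
  3. BR ⇒ go  {3A/0Mu/1Ld/0B | 2r 3w}
  4. ALU→r6 ⇒ go  {2A/0Mu/1Ld/0B | 0r 2w}
  5. ALU→r2 ⇒ no(RD_PORT)  {2A/0Mu/1Ld/0B | 0r 2w}
  6. MUL→r8 ⇒ no(FU)  {2A/0Mu/1Ld/0B | 0r 2w}

issued = [0, 1, 3, 4]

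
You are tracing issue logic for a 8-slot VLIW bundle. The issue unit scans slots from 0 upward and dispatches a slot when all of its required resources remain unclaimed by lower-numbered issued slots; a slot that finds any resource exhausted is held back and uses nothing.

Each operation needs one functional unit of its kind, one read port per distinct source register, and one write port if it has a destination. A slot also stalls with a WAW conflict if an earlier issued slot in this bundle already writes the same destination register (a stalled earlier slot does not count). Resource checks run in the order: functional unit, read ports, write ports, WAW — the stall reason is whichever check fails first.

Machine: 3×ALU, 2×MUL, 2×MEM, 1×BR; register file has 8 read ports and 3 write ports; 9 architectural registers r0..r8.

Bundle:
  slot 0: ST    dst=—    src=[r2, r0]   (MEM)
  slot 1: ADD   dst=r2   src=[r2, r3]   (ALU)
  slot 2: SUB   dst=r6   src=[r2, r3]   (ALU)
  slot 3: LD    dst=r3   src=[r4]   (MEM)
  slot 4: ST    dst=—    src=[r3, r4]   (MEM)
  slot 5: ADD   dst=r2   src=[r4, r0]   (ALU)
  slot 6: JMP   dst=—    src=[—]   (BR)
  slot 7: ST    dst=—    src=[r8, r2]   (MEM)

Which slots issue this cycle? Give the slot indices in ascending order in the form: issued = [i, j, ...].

issued = [0, 1, 2, 3, 6]

#0 MEM src=r2,r0 dispatched  <A:3 Mu:2 Ld:1 B:1 rd:6 wr:3>
#1 ALU src=r2,r3 dispatched  <A:2 Mu:2 Ld:1 B:1 rd:4 wr:2>
#2 ALU src=r2,r3 dispatched  <A:1 Mu:2 Ld:1 B:1 rd:2 wr:1>
#3 MEM src=r4 dispatched  <A:1 Mu:2 Ld:0 B:1 rd:1 wr:0>
#4 MEM src=r3,r4 held:FU  <A:1 Mu:2 Ld:0 B:1 rd:1 wr:0>
#5 ALU src=r4,r0 held:RD_PORT  <A:1 Mu:2 Ld:0 B:1 rd:1 wr:0>
#6 BR src=- dispatched  <A:1 Mu:2 Ld:0 B:0 rd:1 wr:0>
#7 MEM src=r8,r2 held:FU  <A:1 Mu:2 Ld:0 B:0 rd:1 wr:0>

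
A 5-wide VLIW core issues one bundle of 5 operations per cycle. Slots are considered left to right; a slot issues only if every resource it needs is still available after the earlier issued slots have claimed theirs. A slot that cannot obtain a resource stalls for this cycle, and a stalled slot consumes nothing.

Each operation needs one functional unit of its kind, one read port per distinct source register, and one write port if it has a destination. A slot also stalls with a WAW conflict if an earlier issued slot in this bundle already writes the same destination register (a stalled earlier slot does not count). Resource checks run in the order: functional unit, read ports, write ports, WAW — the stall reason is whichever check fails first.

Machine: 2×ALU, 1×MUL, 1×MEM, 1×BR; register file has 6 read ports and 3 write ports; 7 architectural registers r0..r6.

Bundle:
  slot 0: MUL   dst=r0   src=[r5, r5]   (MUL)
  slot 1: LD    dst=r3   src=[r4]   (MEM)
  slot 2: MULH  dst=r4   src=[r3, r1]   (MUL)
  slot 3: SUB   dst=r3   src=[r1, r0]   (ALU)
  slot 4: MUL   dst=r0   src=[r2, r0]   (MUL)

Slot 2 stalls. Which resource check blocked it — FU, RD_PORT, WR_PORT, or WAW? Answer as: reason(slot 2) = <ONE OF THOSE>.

#0 MUL src=r5,r5 dispatched  <A:2 Mu:0 Ld:1 B:1 rd:5 wr:2>
#1 MEM src=r4 dispatched  <A:2 Mu:0 Ld:0 B:1 rd:4 wr:1>
#2 MUL src=r3,r1 held:FU  <A:2 Mu:0 Ld:0 B:1 rd:4 wr:1>
#3 ALU src=r1,r0 held:WAW  <A:2 Mu:0 Ld:0 B:1 rd:4 wr:1>
#4 MUL src=r2,r0 held:FU  <A:2 Mu:0 Ld:0 B:1 rd:4 wr:1>

reason(slot 2) = FU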